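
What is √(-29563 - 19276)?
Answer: I*√48839 ≈ 221.0*I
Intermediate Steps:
√(-29563 - 19276) = √(-48839) = I*√48839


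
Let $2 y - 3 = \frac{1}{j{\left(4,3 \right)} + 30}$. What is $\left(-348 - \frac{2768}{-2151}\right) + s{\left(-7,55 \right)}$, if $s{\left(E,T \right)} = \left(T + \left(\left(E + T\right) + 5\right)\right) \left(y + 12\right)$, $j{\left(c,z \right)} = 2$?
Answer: $\frac{38304125}{34416} \approx 1113.0$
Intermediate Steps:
$y = \frac{97}{64}$ ($y = \frac{3}{2} + \frac{1}{2 \left(2 + 30\right)} = \frac{3}{2} + \frac{1}{2 \cdot 32} = \frac{3}{2} + \frac{1}{2} \cdot \frac{1}{32} = \frac{3}{2} + \frac{1}{64} = \frac{97}{64} \approx 1.5156$)
$s{\left(E,T \right)} = \frac{4325}{64} + \frac{865 T}{32} + \frac{865 E}{64}$ ($s{\left(E,T \right)} = \left(T + \left(\left(E + T\right) + 5\right)\right) \left(\frac{97}{64} + 12\right) = \left(T + \left(5 + E + T\right)\right) \frac{865}{64} = \left(5 + E + 2 T\right) \frac{865}{64} = \frac{4325}{64} + \frac{865 T}{32} + \frac{865 E}{64}$)
$\left(-348 - \frac{2768}{-2151}\right) + s{\left(-7,55 \right)} = \left(-348 - \frac{2768}{-2151}\right) + \left(\frac{4325}{64} + \frac{865}{32} \cdot 55 + \frac{865}{64} \left(-7\right)\right) = \left(-348 - - \frac{2768}{2151}\right) + \left(\frac{4325}{64} + \frac{47575}{32} - \frac{6055}{64}\right) = \left(-348 + \frac{2768}{2151}\right) + \frac{23355}{16} = - \frac{745780}{2151} + \frac{23355}{16} = \frac{38304125}{34416}$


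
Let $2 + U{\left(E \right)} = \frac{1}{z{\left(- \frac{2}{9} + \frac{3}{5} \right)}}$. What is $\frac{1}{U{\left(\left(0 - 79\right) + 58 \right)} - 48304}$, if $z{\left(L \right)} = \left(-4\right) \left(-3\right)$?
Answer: $- \frac{12}{579671} \approx -2.0701 \cdot 10^{-5}$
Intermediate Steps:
$z{\left(L \right)} = 12$
$U{\left(E \right)} = - \frac{23}{12}$ ($U{\left(E \right)} = -2 + \frac{1}{12} = - \frac{23}{12}$)
$\frac{1}{U{\left(\left(0 - 79\right) + 58 \right)} - 48304} = \frac{1}{- \frac{23}{12} - 48304} = \frac{1}{- \frac{579671}{12}} = - \frac{12}{579671}$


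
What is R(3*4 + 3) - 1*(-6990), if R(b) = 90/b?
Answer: 6996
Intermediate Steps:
R(3*4 + 3) - 1*(-6990) = 90/(3*4 + 3) - 1*(-6990) = 90/(12 + 3) + 6990 = 90/15 + 6990 = 90*(1/15) + 6990 = 6 + 6990 = 6996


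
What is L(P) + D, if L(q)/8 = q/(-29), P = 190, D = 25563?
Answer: 739807/29 ≈ 25511.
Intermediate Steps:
L(q) = -8*q/29 (L(q) = 8*(q/(-29)) = 8*(q*(-1/29)) = 8*(-q/29) = -8*q/29)
L(P) + D = -8/29*190 + 25563 = -1520/29 + 25563 = 739807/29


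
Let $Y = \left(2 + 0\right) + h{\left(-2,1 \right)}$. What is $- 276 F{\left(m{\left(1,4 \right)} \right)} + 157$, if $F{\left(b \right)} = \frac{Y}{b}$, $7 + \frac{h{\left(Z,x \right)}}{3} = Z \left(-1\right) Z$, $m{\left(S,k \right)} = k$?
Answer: $2296$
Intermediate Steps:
$h{\left(Z,x \right)} = -21 - 3 Z^{2}$ ($h{\left(Z,x \right)} = -21 + 3 Z \left(-1\right) Z = -21 + 3 - Z Z = -21 + 3 \left(- Z^{2}\right) = -21 - 3 Z^{2}$)
$Y = -31$ ($Y = \left(2 + 0\right) - \left(21 + 3 \left(-2\right)^{2}\right) = 2 - 33 = -31$)
$F{\left(b \right)} = - \frac{31}{b}$
$- 276 F{\left(m{\left(1,4 \right)} \right)} + 157 = - 276 \left(- \frac{31}{4}\right) + 157 = - 276 \left(\left(-31\right) \frac{1}{4}\right) + 157 = \left(-276\right) \left(- \frac{31}{4}\right) + 157 = 2139 + 157 = 2296$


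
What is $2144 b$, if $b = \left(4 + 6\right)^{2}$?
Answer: $214400$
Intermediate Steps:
$b = 100$ ($b = 10^{2} = 100$)
$2144 b = 2144 \cdot 100 = 214400$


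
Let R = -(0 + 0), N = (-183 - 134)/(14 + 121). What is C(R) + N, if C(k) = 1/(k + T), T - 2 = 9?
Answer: -3352/1485 ≈ -2.2572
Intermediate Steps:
T = 11 (T = 2 + 9 = 11)
N = -317/135 ≈ -2.3481
R = 0 (R = -1*0 = 0)
C(k) = 1/(11 + k) (C(k) = 1/(k + 11) = 1/(11 + k))
C(R) + N = 1/(11 + 0) - 317/135 = 1/11 - 317/135 = -3352/1485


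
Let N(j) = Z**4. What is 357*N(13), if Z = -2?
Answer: 5712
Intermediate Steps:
N(j) = 16 (N(j) = (-2)**4 = 16)
357*N(13) = 357*16 = 5712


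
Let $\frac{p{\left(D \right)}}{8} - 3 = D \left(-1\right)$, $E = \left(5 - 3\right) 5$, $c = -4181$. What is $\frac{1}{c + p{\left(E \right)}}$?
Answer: $- \frac{1}{4237} \approx -0.00023602$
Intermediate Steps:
$E = 10$ ($E = 2 \cdot 5 = 10$)
$p{\left(D \right)} = 24 - 8 D$ ($p{\left(D \right)} = 24 + 8 D \left(-1\right) = 24 + 8 \left(- D\right) = 24 - 8 D$)
$\frac{1}{c + p{\left(E \right)}} = \frac{1}{-4181 + \left(24 - 80\right)} = \frac{1}{-4181 - 56} = \frac{1}{-4237} = - \frac{1}{4237}$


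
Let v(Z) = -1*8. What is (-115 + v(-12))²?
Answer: 15129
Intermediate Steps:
v(Z) = -8
(-115 + v(-12))² = (-115 - 8)² = (-123)² = 15129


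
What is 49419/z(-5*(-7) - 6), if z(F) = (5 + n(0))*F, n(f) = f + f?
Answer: 49419/145 ≈ 340.82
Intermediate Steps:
n(f) = 2*f
z(F) = 5*F (z(F) = (5 + 2*0)*F = (5 + 0)*F = 5*F)
49419/z(-5*(-7) - 6) = 49419/((5*(-5*(-7) - 6))) = 49419/((5*(35 - 6))) = 49419/((5*29)) = 49419/145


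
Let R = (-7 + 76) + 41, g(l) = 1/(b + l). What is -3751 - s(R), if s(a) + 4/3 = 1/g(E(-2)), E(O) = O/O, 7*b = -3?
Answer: -78755/21 ≈ -3750.2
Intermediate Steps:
b = -3/7 (b = (⅐)*(-3) = -3/7 ≈ -0.42857)
E(O) = 1
g(l) = 1/(-3/7 + l)
R = 110 (R = 69 + 41 = 110)
s(a) = -16/21 (s(a) = -4/3 + 1/(7/(-3 + 7*1)) = -4/3 + 1/(7/(-3 + 7)) = -4/3 + 1/(7/4) = -4/3 + 4/7 = -16/21)
-3751 - s(R) = -3751 - 1*(-16/21) = -3751 + 16/21 = -78755/21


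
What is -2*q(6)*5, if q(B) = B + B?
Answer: -120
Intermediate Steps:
q(B) = 2*B
-2*q(6)*5 = -4*6*5 = -2*12*5 = -24*5 = -120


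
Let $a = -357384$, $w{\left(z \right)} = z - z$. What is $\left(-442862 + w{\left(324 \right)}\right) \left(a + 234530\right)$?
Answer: $54407368148$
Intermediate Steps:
$w{\left(z \right)} = 0$
$\left(-442862 + w{\left(324 \right)}\right) \left(a + 234530\right) = \left(-442862 + 0\right) \left(-357384 + 234530\right) = \left(-442862\right) \left(-122854\right) = 54407368148$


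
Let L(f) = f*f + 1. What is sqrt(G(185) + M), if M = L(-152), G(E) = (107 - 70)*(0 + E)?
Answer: 5*sqrt(1198) ≈ 173.06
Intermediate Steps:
G(E) = 37*E
L(f) = 1 + f**2 (L(f) = f**2 + 1 = 1 + f**2)
M = 23105 (M = 1 + (-152)**2 = 1 + 23104 = 23105)
sqrt(G(185) + M) = sqrt(37*185 + 23105) = sqrt(6845 + 23105) = sqrt(29950) = 5*sqrt(1198)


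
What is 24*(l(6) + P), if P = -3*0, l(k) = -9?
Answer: -216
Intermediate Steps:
P = 0 (P = -1*0 = 0)
24*(l(6) + P) = 24*(-9 + 0) = 24*(-9) = -216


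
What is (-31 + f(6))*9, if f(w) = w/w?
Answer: -270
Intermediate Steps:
f(w) = 1
(-31 + f(6))*9 = (-31 + 1)*9 = -30*9 = -270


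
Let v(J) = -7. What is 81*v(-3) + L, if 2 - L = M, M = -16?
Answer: -549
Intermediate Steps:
L = 18 (L = 2 - 1*(-16) = 2 + 16 = 18)
81*v(-3) + L = 81*(-7) + 18 = -567 + 18 = -549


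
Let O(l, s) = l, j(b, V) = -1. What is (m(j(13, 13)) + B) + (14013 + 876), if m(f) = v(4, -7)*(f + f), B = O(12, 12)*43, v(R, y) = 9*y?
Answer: 15531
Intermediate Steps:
B = 516 (B = 12*43 = 516)
m(f) = -126*f (m(f) = (9*(-7))*(f + f) = -126*f)
(m(j(13, 13)) + B) + (14013 + 876) = (-126*(-1) + 516) + (14013 + 876) = (126 + 516) + 14889 = 642 + 14889 = 15531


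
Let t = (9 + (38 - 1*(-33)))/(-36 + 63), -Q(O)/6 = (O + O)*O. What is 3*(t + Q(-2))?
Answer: -1216/9 ≈ -135.11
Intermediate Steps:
Q(O) = -12*O**2 (Q(O) = -6*(O + O)*O = -6*2*O*O = -12*O**2)
t = 80/27 (t = (9 + (38 + 33))/27 = (9 + 71)*(1/27) = 80*(1/27) = 80/27 ≈ 2.9630)
3*(t + Q(-2)) = 3*(80/27 - 12*(-2)**2) = 3*(80/27 - 12*4) = 3*(80/27 - 48) = 3*(-1216/27) = -1216/9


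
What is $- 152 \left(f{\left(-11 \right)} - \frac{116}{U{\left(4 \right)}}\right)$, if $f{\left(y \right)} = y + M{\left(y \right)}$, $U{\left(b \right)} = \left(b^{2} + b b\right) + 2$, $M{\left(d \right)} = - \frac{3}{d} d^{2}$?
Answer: $- \frac{48032}{17} \approx -2825.4$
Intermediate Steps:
$M{\left(d \right)} = - 3 d$
$U{\left(b \right)} = 2 + 2 b^{2}$ ($U{\left(b \right)} = \left(b^{2} + b^{2}\right) + 2 = 2 b^{2} + 2 = 2 + 2 b^{2}$)
$f{\left(y \right)} = - 2 y$ ($f{\left(y \right)} = y - 3 y = - 2 y$)
$- 152 \left(f{\left(-11 \right)} - \frac{116}{U{\left(4 \right)}}\right) = - 152 \left(\left(-2\right) \left(-11\right) - \frac{116}{2 + 2 \cdot 4^{2}}\right) = - 152 \left(22 - \frac{116}{2 + 2 \cdot 16}\right) = - 152 \left(22 - \frac{116}{2 + 32}\right) = - 152 \left(22 - \frac{116}{34}\right) = - 152 \left(22 - \frac{58}{17}\right) = \left(-152\right) \frac{316}{17} = - \frac{48032}{17}$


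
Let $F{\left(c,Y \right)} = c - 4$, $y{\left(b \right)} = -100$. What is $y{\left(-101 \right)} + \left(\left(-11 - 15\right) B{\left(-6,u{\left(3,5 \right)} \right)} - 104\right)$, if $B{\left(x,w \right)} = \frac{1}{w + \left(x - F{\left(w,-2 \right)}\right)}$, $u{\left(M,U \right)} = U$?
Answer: $-191$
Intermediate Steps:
$F{\left(c,Y \right)} = -4 + c$
$B{\left(x,w \right)} = \frac{1}{4 + x}$ ($B{\left(x,w \right)} = \frac{1}{w - \left(-4 + w - x\right)} = \frac{1}{w + \left(4 + x - w\right)} = \frac{1}{4 + x}$)
$y{\left(-101 \right)} + \left(\left(-11 - 15\right) B{\left(-6,u{\left(3,5 \right)} \right)} - 104\right) = -100 - \left(104 - \frac{-11 - 15}{4 - 6}\right) = -100 - \left(104 - \frac{-11 - 15}{-2}\right) = -100 - 91 = -191$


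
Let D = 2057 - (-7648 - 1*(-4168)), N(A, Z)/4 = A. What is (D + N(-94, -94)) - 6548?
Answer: -1387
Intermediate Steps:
N(A, Z) = 4*A
D = 5537 (D = 2057 - (-7648 + 4168) = 2057 - 1*(-3480) = 2057 + 3480 = 5537)
(D + N(-94, -94)) - 6548 = (5537 + 4*(-94)) - 6548 = (5537 - 376) - 6548 = 5161 - 6548 = -1387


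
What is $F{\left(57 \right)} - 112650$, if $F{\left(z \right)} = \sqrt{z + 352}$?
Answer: $-112650 + \sqrt{409} \approx -1.1263 \cdot 10^{5}$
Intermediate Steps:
$F{\left(z \right)} = \sqrt{352 + z}$
$F{\left(57 \right)} - 112650 = \sqrt{352 + 57} - 112650 = \sqrt{409} - 112650 = -112650 + \sqrt{409}$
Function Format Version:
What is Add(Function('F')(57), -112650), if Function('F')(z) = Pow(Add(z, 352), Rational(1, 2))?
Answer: Add(-112650, Pow(409, Rational(1, 2))) ≈ -1.1263e+5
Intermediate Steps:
Function('F')(z) = Pow(Add(352, z), Rational(1, 2))
Add(Function('F')(57), -112650) = Add(Pow(Add(352, 57), Rational(1, 2)), -112650) = Add(Pow(409, Rational(1, 2)), -112650) = Add(-112650, Pow(409, Rational(1, 2)))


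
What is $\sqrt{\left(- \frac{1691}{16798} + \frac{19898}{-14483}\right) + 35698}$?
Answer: $\frac{5 \sqrt{84511955775164296582}}{243285434} \approx 188.94$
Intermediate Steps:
$\sqrt{\left(- \frac{1691}{16798} + \frac{19898}{-14483}\right) + 35698} = \sqrt{\left(\left(-1691\right) \frac{1}{16798} + 19898 \left(- \frac{1}{14483}\right)\right) + 35698} = \sqrt{\left(- \frac{1691}{16798} - \frac{19898}{14483}\right) + 35698} = \sqrt{- \frac{358737357}{243285434} + 35698} = \sqrt{\frac{8684444685575}{243285434}} = \frac{5 \sqrt{84511955775164296582}}{243285434}$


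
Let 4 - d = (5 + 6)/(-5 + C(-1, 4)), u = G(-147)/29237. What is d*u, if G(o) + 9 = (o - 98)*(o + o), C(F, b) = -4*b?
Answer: 2280665/204659 ≈ 11.144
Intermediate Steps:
G(o) = -9 + 2*o*(-98 + o) (G(o) = -9 + (o - 98)*(o + o) = -9 + (-98 + o)*(2*o) = -9 + 2*o*(-98 + o))
u = 72021/29237 (u = (-9 - 196*(-147) + 2*(-147)**2)/29237 = (-9 + 28812 + 2*21609)*(1/29237) = (-9 + 28812 + 43218)*(1/29237) = 72021*(1/29237) = 72021/29237 ≈ 2.4634)
d = 95/21 (d = 4 - (5 + 6)/(-5 - 4*4) = 4 - 11/(-5 - 16) = 4 - 11/(-21) = 4 - 11*(-1)/21 = 4 - 1*(-11/21) = 4 + 11/21 = 95/21 ≈ 4.5238)
d*u = (95/21)*(72021/29237) = 2280665/204659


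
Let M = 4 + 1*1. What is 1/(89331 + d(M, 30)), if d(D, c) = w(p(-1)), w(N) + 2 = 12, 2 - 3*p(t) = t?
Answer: 1/89341 ≈ 1.1193e-5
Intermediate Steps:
p(t) = ⅔ - t/3
M = 5 (M = 4 + 1 = 5)
w(N) = 10 (w(N) = -2 + 12 = 10)
d(D, c) = 10
1/(89331 + d(M, 30)) = 1/(89331 + 10) = 1/89341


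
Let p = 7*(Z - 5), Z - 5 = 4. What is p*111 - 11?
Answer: 3097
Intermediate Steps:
Z = 9 (Z = 5 + 4 = 9)
p = 28 (p = 7*(9 - 5) = 7*4 = 28)
p*111 - 11 = 28*111 - 11 = 3108 - 11 = 3097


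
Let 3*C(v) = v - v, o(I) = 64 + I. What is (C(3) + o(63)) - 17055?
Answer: -16928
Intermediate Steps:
C(v) = 0 (C(v) = (v - v)/3 = (1/3)*0 = 0)
(C(3) + o(63)) - 17055 = (0 + (64 + 63)) - 17055 = (0 + 127) - 17055 = 127 - 17055 = -16928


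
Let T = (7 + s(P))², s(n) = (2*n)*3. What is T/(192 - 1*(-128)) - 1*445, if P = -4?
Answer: -142111/320 ≈ -444.10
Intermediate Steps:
s(n) = 6*n
T = 289 (T = (7 + 6*(-4))² = (7 - 24)² = (-17)² = 289)
T/(192 - 1*(-128)) - 1*445 = 289/(192 - 1*(-128)) - 1*445 = 289/(192 + 128) - 445 = 289/320 - 445 = -142111/320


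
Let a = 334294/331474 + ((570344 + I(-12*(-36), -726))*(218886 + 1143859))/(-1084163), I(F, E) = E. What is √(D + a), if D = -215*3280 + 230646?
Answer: I*√38438926159536643242624695573/179685923131 ≈ 1091.1*I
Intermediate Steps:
D = -474554 (D = -705200 + 230646 = -474554)
a = -128652184106056209/179685923131 (a = 334294/331474 + ((570344 - 726)*(218886 + 1143859))/(-1084163) = 334294*(1/331474) + (569618*1362745)*(-1/1084163) = 167147/165737 + 776244081410*(-1/1084163) = 167147/165737 - 776244081410/1084163 = -128652184106056209/179685923131 ≈ -7.1598e+5)
√(D + a) = √(-474554 - 128652184106056209/179685923131) = √(-213922857671564783/179685923131) = I*√38438926159536643242624695573/179685923131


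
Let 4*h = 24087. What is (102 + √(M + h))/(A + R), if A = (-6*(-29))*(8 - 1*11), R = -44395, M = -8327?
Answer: -102/44917 - I*√9221/89834 ≈ -0.0022709 - 0.0010689*I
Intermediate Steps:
h = 24087/4 (h = (¼)*24087 = 24087/4 ≈ 6021.8)
A = -522 (A = 174*(8 - 11) = 174*(-3) = -522)
(102 + √(M + h))/(A + R) = (102 + √(-8327 + 24087/4))/(-522 - 44395) = (102 + √(-9221/4))/(-44917) = (102 + I*√9221/2)*(-1/44917) = -102/44917 - I*√9221/89834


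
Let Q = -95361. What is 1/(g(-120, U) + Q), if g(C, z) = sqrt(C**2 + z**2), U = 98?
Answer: -95361/9093696317 - 2*sqrt(6001)/9093696317 ≈ -1.0504e-5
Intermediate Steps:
1/(g(-120, U) + Q) = 1/(sqrt((-120)**2 + 98**2) - 95361) = 1/(sqrt(14400 + 9604) - 95361) = 1/(sqrt(24004) - 95361) = 1/(2*sqrt(6001) - 95361) = 1/(-95361 + 2*sqrt(6001))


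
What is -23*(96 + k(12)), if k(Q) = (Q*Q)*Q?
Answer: -41952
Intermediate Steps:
k(Q) = Q³ (k(Q) = Q²*Q = Q³)
-23*(96 + k(12)) = -23*(96 + 12³) = -23*(96 + 1728) = -23*1824 = -41952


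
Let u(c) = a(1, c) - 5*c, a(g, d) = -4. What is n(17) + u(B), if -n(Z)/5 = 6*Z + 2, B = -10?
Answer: -474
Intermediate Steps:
u(c) = -4 - 5*c
n(Z) = -10 - 30*Z (n(Z) = -5*(6*Z + 2) = -5*(2 + 6*Z) = -10 - 30*Z)
n(17) + u(B) = (-10 - 30*17) + (-4 - 5*(-10)) = (-10 - 510) + (-4 + 50) = -520 + 46 = -474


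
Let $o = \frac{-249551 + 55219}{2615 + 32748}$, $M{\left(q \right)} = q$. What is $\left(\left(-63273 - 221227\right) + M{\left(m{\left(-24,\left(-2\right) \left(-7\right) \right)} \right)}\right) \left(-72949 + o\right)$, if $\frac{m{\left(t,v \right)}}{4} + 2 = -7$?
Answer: $\frac{734071529538984}{35363} \approx 2.0758 \cdot 10^{10}$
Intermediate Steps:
$m{\left(t,v \right)} = -36$ ($m{\left(t,v \right)} = -8 + 4 \left(-7\right) = -8 - 28 = -36$)
$o = - \frac{194332}{35363} \approx -5.4953$
$\left(\left(-63273 - 221227\right) + M{\left(m{\left(-24,\left(-2\right) \left(-7\right) \right)} \right)}\right) \left(-72949 + o\right) = \left(\left(-63273 - 221227\right) - 36\right) \left(-72949 - \frac{194332}{35363}\right) = \left(\left(-63273 - 221227\right) - 36\right) \left(- \frac{2579889819}{35363}\right) = \left(-284500 - 36\right) \left(- \frac{2579889819}{35363}\right) = \left(-284536\right) \left(- \frac{2579889819}{35363}\right) = \frac{734071529538984}{35363}$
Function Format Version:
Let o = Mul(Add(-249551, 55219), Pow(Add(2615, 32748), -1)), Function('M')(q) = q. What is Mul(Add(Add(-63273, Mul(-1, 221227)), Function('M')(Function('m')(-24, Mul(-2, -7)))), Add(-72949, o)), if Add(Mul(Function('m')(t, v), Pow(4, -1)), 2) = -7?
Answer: Rational(734071529538984, 35363) ≈ 2.0758e+10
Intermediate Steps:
Function('m')(t, v) = -36 (Function('m')(t, v) = Add(-8, Mul(4, -7)) = Add(-8, -28) = -36)
o = Rational(-194332, 35363) (o = Mul(-194332, Pow(35363, -1)) = Mul(-194332, Rational(1, 35363)) = Rational(-194332, 35363) ≈ -5.4953)
Mul(Add(Add(-63273, Mul(-1, 221227)), Function('M')(Function('m')(-24, Mul(-2, -7)))), Add(-72949, o)) = Mul(Add(Add(-63273, Mul(-1, 221227)), -36), Add(-72949, Rational(-194332, 35363))) = Mul(Add(Add(-63273, -221227), -36), Rational(-2579889819, 35363)) = Mul(Add(-284500, -36), Rational(-2579889819, 35363)) = Mul(-284536, Rational(-2579889819, 35363)) = Rational(734071529538984, 35363)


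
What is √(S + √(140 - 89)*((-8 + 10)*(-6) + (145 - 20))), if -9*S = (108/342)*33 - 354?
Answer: √(124032 + 367137*√51)/57 ≈ 29.072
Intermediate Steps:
S = 2176/57 (S = -((108/342)*33 - 354)/9 = -((108*(1/342))*33 - 354)/9 = -((6/19)*33 - 354)/9 = -(198/19 - 354)/9 = -⅑*(-6528/19) = 2176/57 ≈ 38.175)
√(S + √(140 - 89)*((-8 + 10)*(-6) + (145 - 20))) = √(2176/57 + √(140 - 89)*((-8 + 10)*(-6) + (145 - 20))) = √(2176/57 + √51*(2*(-6) + 125)) = √(2176/57 + √51*(-12 + 125)) = √(2176/57 + √51*113) = √(2176/57 + 113*√51)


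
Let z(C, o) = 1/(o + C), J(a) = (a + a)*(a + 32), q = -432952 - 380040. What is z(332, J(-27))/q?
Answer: -1/50405504 ≈ -1.9839e-8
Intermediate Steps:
q = -812992
J(a) = 2*a*(32 + a) (J(a) = (2*a)*(32 + a) = 2*a*(32 + a))
z(C, o) = 1/(C + o)
z(332, J(-27))/q = 1/((332 + 2*(-27)*(32 - 27))*(-812992)) = -1/812992/(332 + 2*(-27)*5) = -1/812992/(332 - 270) = -1/812992/62 = (1/62)*(-1/812992) = -1/50405504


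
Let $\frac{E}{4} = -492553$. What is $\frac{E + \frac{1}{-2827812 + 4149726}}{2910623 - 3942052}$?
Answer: $\frac{372064403681}{194780062158} \approx 1.9102$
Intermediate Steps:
$E = -1970212$ ($E = 4 \left(-492553\right) = -1970212$)
$\frac{E + \frac{1}{-2827812 + 4149726}}{2910623 - 3942052} = \frac{-1970212 + \frac{1}{-2827812 + 4149726}}{2910623 - 3942052} = \frac{-1970212 + \frac{1}{1321914}}{-1031429} = \left(-1970212 + \frac{1}{1321914}\right) \left(- \frac{1}{1031429}\right) = \left(- \frac{2604450825767}{1321914}\right) \left(- \frac{1}{1031429}\right) = \frac{372064403681}{194780062158}$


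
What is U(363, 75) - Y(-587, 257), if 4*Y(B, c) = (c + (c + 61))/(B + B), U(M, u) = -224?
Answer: -1051329/4696 ≈ -223.88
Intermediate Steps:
Y(B, c) = (61 + 2*c)/(8*B) (Y(B, c) = ((c + (c + 61))/(B + B))/4 = ((c + (61 + c))/((2*B)))/4 = ((61 + 2*c)*(1/(2*B)))/4 = ((61 + 2*c)/(2*B))/4 = (61 + 2*c)/(8*B))
U(363, 75) - Y(-587, 257) = -224 - (61 + 2*257)/(8*(-587)) = -224 - (-1)*(61 + 514)/(8*587) = -224 - (-1)*575/(8*587) = -224 - 1*(-575/4696) = -224 + 575/4696 = -1051329/4696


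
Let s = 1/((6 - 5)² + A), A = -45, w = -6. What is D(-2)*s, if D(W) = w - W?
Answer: 1/11 ≈ 0.090909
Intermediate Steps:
s = -1/44 (s = 1/((6 - 5)² - 45) = 1/(1² - 45) = 1/(1 - 45) = 1/(-44) = -1/44 ≈ -0.022727)
D(W) = -6 - W
D(-2)*s = (-6 - 1*(-2))*(-1/44) = (-6 + 2)*(-1/44) = -4*(-1/44) = 1/11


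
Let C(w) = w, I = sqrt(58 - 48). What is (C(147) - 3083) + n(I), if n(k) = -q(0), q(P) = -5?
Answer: -2931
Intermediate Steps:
I = sqrt(10) ≈ 3.1623
n(k) = 5 (n(k) = -1*(-5) = 5)
(C(147) - 3083) + n(I) = (147 - 3083) + 5 = -2936 + 5 = -2931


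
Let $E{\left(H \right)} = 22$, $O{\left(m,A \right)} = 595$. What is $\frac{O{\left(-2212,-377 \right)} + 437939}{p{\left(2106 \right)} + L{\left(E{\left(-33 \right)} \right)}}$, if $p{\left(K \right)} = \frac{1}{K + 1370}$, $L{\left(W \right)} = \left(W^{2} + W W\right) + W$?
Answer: $\frac{1524344184}{3441241} \approx 442.96$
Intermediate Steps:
$L{\left(W \right)} = W + 2 W^{2}$ ($L{\left(W \right)} = \left(W^{2} + W^{2}\right) + W = 2 W^{2} + W = W + 2 W^{2}$)
$p{\left(K \right)} = \frac{1}{1370 + K}$
$\frac{O{\left(-2212,-377 \right)} + 437939}{p{\left(2106 \right)} + L{\left(E{\left(-33 \right)} \right)}} = \frac{595 + 437939}{\frac{1}{1370 + 2106} + 22 \left(1 + 2 \cdot 22\right)} = \frac{438534}{\frac{1}{3476} + 22 \left(1 + 44\right)} = \frac{438534}{\frac{1}{3476} + 22 \cdot 45} = \frac{438534}{\frac{1}{3476} + 990} = \frac{438534}{\frac{3441241}{3476}} = 438534 \cdot \frac{3476}{3441241} = \frac{1524344184}{3441241}$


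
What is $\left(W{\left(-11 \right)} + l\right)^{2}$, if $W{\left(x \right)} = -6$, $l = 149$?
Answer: $20449$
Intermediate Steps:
$\left(W{\left(-11 \right)} + l\right)^{2} = \left(-6 + 149\right)^{2} = 143^{2} = 20449$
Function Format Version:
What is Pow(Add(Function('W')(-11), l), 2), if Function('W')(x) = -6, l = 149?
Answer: 20449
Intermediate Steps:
Pow(Add(Function('W')(-11), l), 2) = Pow(Add(-6, 149), 2) = Pow(143, 2) = 20449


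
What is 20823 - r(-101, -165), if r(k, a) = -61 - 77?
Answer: 20961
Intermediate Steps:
r(k, a) = -138
20823 - r(-101, -165) = 20823 - 1*(-138) = 20823 + 138 = 20961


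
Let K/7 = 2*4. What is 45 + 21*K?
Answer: 1221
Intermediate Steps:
K = 56 (K = 7*(2*4) = 7*8 = 56)
45 + 21*K = 45 + 21*56 = 45 + 1176 = 1221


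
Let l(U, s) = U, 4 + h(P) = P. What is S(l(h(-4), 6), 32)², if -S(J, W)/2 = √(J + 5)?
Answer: -12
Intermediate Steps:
h(P) = -4 + P
S(J, W) = -2*√(5 + J) (S(J, W) = -2*√(J + 5) = -2*√(5 + J))
S(l(h(-4), 6), 32)² = (-2*√(5 + (-4 - 4)))² = (-2*√(5 - 8))² = (-2*I*√3)² = -12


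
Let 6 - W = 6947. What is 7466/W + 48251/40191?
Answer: 34844185/278965731 ≈ 0.12490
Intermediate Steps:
W = -6941 (W = 6 - 1*6947 = 6 - 6947 = -6941)
7466/W + 48251/40191 = 7466/(-6941) + 48251/40191 = 7466*(-1/6941) + 48251*(1/40191) = -7466/6941 + 48251/40191 = 34844185/278965731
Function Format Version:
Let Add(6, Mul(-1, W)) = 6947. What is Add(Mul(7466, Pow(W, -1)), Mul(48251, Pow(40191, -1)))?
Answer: Rational(34844185, 278965731) ≈ 0.12490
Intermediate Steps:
W = -6941 (W = Add(6, Mul(-1, 6947)) = Add(6, -6947) = -6941)
Add(Mul(7466, Pow(W, -1)), Mul(48251, Pow(40191, -1))) = Add(Mul(7466, Pow(-6941, -1)), Mul(48251, Pow(40191, -1))) = Add(Mul(7466, Rational(-1, 6941)), Mul(48251, Rational(1, 40191))) = Add(Rational(-7466, 6941), Rational(48251, 40191)) = Rational(34844185, 278965731)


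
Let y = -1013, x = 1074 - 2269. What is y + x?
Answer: -2208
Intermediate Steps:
x = -1195
y + x = -1013 - 1195 = -2208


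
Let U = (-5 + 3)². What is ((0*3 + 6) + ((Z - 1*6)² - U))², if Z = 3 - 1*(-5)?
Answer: 36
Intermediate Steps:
Z = 8 (Z = 3 + 5 = 8)
U = 4 (U = (-2)² = 4)
((0*3 + 6) + ((Z - 1*6)² - U))² = ((0*3 + 6) + ((8 - 1*6)² - 1*4))² = ((0 + 6) + ((8 - 6)² - 4))² = (6 + (2² - 4))² = (6 + (4 - 4))² = (6 + 0)² = 6² = 36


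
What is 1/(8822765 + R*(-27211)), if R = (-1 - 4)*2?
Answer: 1/9094875 ≈ 1.0995e-7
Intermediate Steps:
R = -10 (R = -5*2 = -10)
1/(8822765 + R*(-27211)) = 1/(8822765 - 10*(-27211)) = 1/(8822765 + 272110) = 1/9094875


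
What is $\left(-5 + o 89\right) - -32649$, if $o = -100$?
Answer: $23744$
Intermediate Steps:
$\left(-5 + o 89\right) - -32649 = \left(-5 - 8900\right) - -32649 = \left(-5 - 8900\right) + 32649 = -8905 + 32649 = 23744$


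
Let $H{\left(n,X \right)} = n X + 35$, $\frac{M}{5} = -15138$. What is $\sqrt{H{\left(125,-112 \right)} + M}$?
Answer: $i \sqrt{89655} \approx 299.42 i$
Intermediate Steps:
$M = -75690$ ($M = 5 \left(-15138\right) = -75690$)
$H{\left(n,X \right)} = 35 + X n$ ($H{\left(n,X \right)} = X n + 35 = 35 + X n$)
$\sqrt{H{\left(125,-112 \right)} + M} = \sqrt{\left(35 - 14000\right) - 75690} = \sqrt{-13965 - 75690} = \sqrt{-89655} = i \sqrt{89655}$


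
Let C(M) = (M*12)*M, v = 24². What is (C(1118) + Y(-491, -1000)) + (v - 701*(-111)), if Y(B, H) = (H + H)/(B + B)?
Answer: 7403041225/491 ≈ 1.5077e+7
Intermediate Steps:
v = 576
Y(B, H) = H/B (Y(B, H) = (2*H)/((2*B)) = (2*H)*(1/(2*B)) = H/B)
C(M) = 12*M² (C(M) = (12*M)*M = 12*M²)
(C(1118) + Y(-491, -1000)) + (v - 701*(-111)) = (12*1118² - 1000/(-491)) + (576 - 701*(-111)) = (12*1249924 - 1000*(-1/491)) + (576 + 77811) = (14999088 + 1000/491) + 78387 = 7364553208/491 + 78387 = 7403041225/491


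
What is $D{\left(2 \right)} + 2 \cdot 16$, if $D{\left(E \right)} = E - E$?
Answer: $32$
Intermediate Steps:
$D{\left(E \right)} = 0$
$D{\left(2 \right)} + 2 \cdot 16 = 0 + 2 \cdot 16 = 0 + 32 = 32$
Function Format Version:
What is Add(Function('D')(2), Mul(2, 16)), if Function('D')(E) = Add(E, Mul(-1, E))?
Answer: 32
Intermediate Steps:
Function('D')(E) = 0
Add(Function('D')(2), Mul(2, 16)) = Add(0, Mul(2, 16)) = Add(0, 32) = 32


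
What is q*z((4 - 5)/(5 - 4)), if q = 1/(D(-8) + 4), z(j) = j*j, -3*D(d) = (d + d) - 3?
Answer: 3/31 ≈ 0.096774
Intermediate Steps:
D(d) = 1 - 2*d/3 (D(d) = -((d + d) - 3)/3 = -(2*d - 3)/3 = -(-3 + 2*d)/3 = 1 - 2*d/3)
z(j) = j²
q = 3/31 (q = 1/((1 - ⅔*(-8)) + 4) = 1/((1 + 16/3) + 4) = 1/(19/3 + 4) = 1/(31/3) = 3/31 ≈ 0.096774)
q*z((4 - 5)/(5 - 4)) = 3*((4 - 5)/(5 - 4))²/31 = 3*(-1/1)²/31 = 3*(-1*1)²/31 = (3/31)*(-1)² = (3/31)*1 = 3/31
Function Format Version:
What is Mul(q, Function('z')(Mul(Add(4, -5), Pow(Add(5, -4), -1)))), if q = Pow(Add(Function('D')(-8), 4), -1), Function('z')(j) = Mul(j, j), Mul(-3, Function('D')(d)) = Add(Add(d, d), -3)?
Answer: Rational(3, 31) ≈ 0.096774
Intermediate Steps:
Function('D')(d) = Add(1, Mul(Rational(-2, 3), d)) (Function('D')(d) = Mul(Rational(-1, 3), Add(Add(d, d), -3)) = Mul(Rational(-1, 3), Add(Mul(2, d), -3)) = Mul(Rational(-1, 3), Add(-3, Mul(2, d))) = Add(1, Mul(Rational(-2, 3), d)))
Function('z')(j) = Pow(j, 2)
q = Rational(3, 31) (q = Pow(Add(Add(1, Mul(Rational(-2, 3), -8)), 4), -1) = Pow(Add(Add(1, Rational(16, 3)), 4), -1) = Pow(Add(Rational(19, 3), 4), -1) = Pow(Rational(31, 3), -1) = Rational(3, 31) ≈ 0.096774)
Mul(q, Function('z')(Mul(Add(4, -5), Pow(Add(5, -4), -1)))) = Mul(Rational(3, 31), Pow(Mul(Add(4, -5), Pow(Add(5, -4), -1)), 2)) = Mul(Rational(3, 31), Pow(Mul(-1, Pow(1, -1)), 2)) = Mul(Rational(3, 31), Pow(Mul(-1, 1), 2)) = Mul(Rational(3, 31), Pow(-1, 2)) = Mul(Rational(3, 31), 1) = Rational(3, 31)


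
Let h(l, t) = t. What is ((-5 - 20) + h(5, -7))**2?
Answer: 1024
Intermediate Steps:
((-5 - 20) + h(5, -7))**2 = ((-5 - 20) - 7)**2 = (-25 - 7)**2 = (-32)**2 = 1024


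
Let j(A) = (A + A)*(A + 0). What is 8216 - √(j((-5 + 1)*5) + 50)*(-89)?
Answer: 8216 + 445*√34 ≈ 10811.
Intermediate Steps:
j(A) = 2*A² (j(A) = (2*A)*A = 2*A²)
8216 - √(j((-5 + 1)*5) + 50)*(-89) = 8216 - √(2*((-5 + 1)*5)² + 50)*(-89) = 8216 - √(2*(-4*5)² + 50)*(-89) = 8216 - √(2*(-20)² + 50)*(-89) = 8216 - √(2*400 + 50)*(-89) = 8216 - √(800 + 50)*(-89) = 8216 - √850*(-89) = 8216 - 5*√34*(-89) = 8216 - (-445)*√34 = 8216 + 445*√34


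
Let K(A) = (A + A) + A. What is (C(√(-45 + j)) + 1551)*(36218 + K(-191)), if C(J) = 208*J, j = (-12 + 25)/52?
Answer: 55285395 + 3707080*I*√179 ≈ 5.5285e+7 + 4.9597e+7*I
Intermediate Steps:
j = ¼ (j = 13*(1/52) = ¼ ≈ 0.25000)
K(A) = 3*A (K(A) = 2*A + A = 3*A)
(C(√(-45 + j)) + 1551)*(36218 + K(-191)) = (208*√(-45 + ¼) + 1551)*(36218 + 3*(-191)) = (208*√(-179/4) + 1551)*(36218 - 573) = (208*(I*√179/2) + 1551)*35645 = (104*I*√179 + 1551)*35645 = (1551 + 104*I*√179)*35645 = 55285395 + 3707080*I*√179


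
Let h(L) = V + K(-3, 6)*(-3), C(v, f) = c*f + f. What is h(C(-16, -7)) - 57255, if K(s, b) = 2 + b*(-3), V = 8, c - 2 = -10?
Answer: -57199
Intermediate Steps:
c = -8 (c = 2 - 10 = -8)
C(v, f) = -7*f (C(v, f) = -8*f + f = -7*f)
K(s, b) = 2 - 3*b
h(L) = 56 (h(L) = 8 + (2 - 3*6)*(-3) = 8 + (2 - 18)*(-3) = 8 - 16*(-3) = 8 + 48 = 56)
h(C(-16, -7)) - 57255 = 56 - 57255 = -57199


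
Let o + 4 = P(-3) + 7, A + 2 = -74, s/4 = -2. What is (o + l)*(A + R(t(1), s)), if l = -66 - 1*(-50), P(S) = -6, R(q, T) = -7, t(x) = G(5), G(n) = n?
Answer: 1577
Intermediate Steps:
s = -8 (s = 4*(-2) = -8)
A = -76 (A = -2 - 74 = -76)
t(x) = 5
l = -16 (l = -66 + 50 = -16)
o = -3 (o = -4 + (-6 + 7) = -4 + 1 = -3)
(o + l)*(A + R(t(1), s)) = (-3 - 16)*(-76 - 7) = -19*(-83) = 1577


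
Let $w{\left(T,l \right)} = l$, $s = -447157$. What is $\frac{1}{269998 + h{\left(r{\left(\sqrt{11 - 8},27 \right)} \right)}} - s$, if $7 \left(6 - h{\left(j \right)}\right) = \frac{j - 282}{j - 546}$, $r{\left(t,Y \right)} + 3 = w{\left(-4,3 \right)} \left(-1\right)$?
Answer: $\frac{19438197393385}{43470632} \approx 4.4716 \cdot 10^{5}$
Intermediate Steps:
$r{\left(t,Y \right)} = -6$ ($r{\left(t,Y \right)} = -3 + 3 \left(-1\right) = -3 - 3 = -6$)
$h{\left(j \right)} = 6 - \frac{-282 + j}{7 \left(-546 + j\right)}$ ($h{\left(j \right)} = 6 - \frac{\left(j - 282\right) \frac{1}{j - 546}}{7} = 6 - \frac{\left(-282 + j\right) \frac{1}{-546 + j}}{7} = 6 - \frac{\frac{1}{-546 + j} \left(-282 + j\right)}{7} = 6 - \frac{-282 + j}{7 \left(-546 + j\right)}$)
$\frac{1}{269998 + h{\left(r{\left(\sqrt{11 - 8},27 \right)} \right)}} - s = \frac{1}{269998 + \frac{-22650 + 41 \left(-6\right)}{7 \left(-546 - 6\right)}} - -447157 = \frac{1}{269998 + \frac{-22650 - 246}{7 \left(-552\right)}} + 447157 = \frac{1}{269998 + \frac{1}{7} \left(- \frac{1}{552}\right) \left(-22896\right)} + 447157 = \frac{1}{269998 + \frac{954}{161}} + 447157 = \frac{1}{\frac{43470632}{161}} + 447157 = \frac{161}{43470632} + 447157 = \frac{19438197393385}{43470632}$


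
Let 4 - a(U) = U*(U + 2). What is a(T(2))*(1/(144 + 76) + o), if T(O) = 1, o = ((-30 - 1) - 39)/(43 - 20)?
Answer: -15377/5060 ≈ -3.0389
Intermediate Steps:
o = -70/23 (o = (-31 - 39)/23 = -70*1/23 = -70/23 ≈ -3.0435)
a(U) = 4 - U*(2 + U) (a(U) = 4 - U*(U + 2) = 4 - U*(2 + U))
a(T(2))*(1/(144 + 76) + o) = (4 - 1*1**2 - 2*1)*(1/(144 + 76) - 70/23) = (4 - 1*1 - 2)*(1/220 - 70/23) = (4 - 1 - 2)*(1/220 - 70/23) = 1*(-15377/5060) = -15377/5060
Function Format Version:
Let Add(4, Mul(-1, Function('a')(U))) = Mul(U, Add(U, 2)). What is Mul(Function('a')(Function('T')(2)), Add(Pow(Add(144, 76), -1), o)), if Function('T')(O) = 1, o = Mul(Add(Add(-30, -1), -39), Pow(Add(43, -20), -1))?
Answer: Rational(-15377, 5060) ≈ -3.0389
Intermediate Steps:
o = Rational(-70, 23) (o = Mul(Add(-31, -39), Pow(23, -1)) = Mul(-70, Rational(1, 23)) = Rational(-70, 23) ≈ -3.0435)
Function('a')(U) = Add(4, Mul(-1, U, Add(2, U))) (Function('a')(U) = Add(4, Mul(-1, Mul(U, Add(U, 2)))) = Add(4, Mul(-1, Mul(U, Add(2, U)))) = Add(4, Mul(-1, U, Add(2, U))))
Mul(Function('a')(Function('T')(2)), Add(Pow(Add(144, 76), -1), o)) = Mul(Add(4, Mul(-1, Pow(1, 2)), Mul(-2, 1)), Add(Pow(Add(144, 76), -1), Rational(-70, 23))) = Mul(Add(4, Mul(-1, 1), -2), Add(Pow(220, -1), Rational(-70, 23))) = Mul(Add(4, -1, -2), Add(Rational(1, 220), Rational(-70, 23))) = Mul(1, Rational(-15377, 5060)) = Rational(-15377, 5060)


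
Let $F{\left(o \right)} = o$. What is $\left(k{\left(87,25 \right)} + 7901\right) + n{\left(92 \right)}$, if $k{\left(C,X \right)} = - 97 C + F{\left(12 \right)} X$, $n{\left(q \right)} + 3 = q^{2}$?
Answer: $8223$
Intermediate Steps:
$n{\left(q \right)} = -3 + q^{2}$
$k{\left(C,X \right)} = - 97 C + 12 X$
$\left(k{\left(87,25 \right)} + 7901\right) + n{\left(92 \right)} = \left(\left(\left(-97\right) 87 + 12 \cdot 25\right) + 7901\right) - \left(3 - 92^{2}\right) = \left(\left(-8439 + 300\right) + 7901\right) + \left(-3 + 8464\right) = \left(-8139 + 7901\right) + 8461 = -238 + 8461 = 8223$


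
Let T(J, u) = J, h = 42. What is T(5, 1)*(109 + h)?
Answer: 755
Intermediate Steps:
T(5, 1)*(109 + h) = 5*(109 + 42) = 5*151 = 755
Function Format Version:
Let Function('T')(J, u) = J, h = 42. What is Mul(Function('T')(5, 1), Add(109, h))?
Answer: 755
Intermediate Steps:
Mul(Function('T')(5, 1), Add(109, h)) = Mul(5, Add(109, 42)) = Mul(5, 151) = 755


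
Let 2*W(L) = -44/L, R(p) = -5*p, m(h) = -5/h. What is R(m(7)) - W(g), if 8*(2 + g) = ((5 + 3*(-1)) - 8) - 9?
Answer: -457/217 ≈ -2.1060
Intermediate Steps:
g = -31/8 (g = -2 + (((5 + 3*(-1)) - 8) - 9)/8 = -2 + (((5 - 3) - 8) - 9)/8 = -2 + ((2 - 8) - 9)/8 = -2 + (-6 - 9)/8 = -2 + (1/8)*(-15) = -2 - 15/8 = -31/8 ≈ -3.8750)
W(L) = -22/L (W(L) = (-44/L)/2 = -22/L)
R(m(7)) - W(g) = -(-25)/7 - (-22)/(-31/8) = -(-25)/7 - (-22)*(-8)/31 = -5*(-5/7) - 1*176/31 = 25/7 - 176/31 = -457/217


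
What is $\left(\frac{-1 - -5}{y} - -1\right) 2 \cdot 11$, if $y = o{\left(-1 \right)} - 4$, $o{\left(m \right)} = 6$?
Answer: $66$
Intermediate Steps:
$y = 2$ ($y = 6 - 4 = 2$)
$\left(\frac{-1 - -5}{y} - -1\right) 2 \cdot 11 = \left(\frac{-1 - -5}{2} - -1\right) 2 \cdot 11 = \left(\left(-1 + 5\right) \frac{1}{2} + 1\right) 2 \cdot 11 = \left(4 \cdot \frac{1}{2} + 1\right) 2 \cdot 11 = \left(2 + 1\right) 2 \cdot 11 = 3 \cdot 2 \cdot 11 = 6 \cdot 11 = 66$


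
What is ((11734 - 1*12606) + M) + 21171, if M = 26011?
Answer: 46310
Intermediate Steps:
((11734 - 1*12606) + M) + 21171 = ((11734 - 1*12606) + 26011) + 21171 = ((11734 - 12606) + 26011) + 21171 = (-872 + 26011) + 21171 = 25139 + 21171 = 46310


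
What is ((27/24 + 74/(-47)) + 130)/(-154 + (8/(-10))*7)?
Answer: -81185/100016 ≈ -0.81172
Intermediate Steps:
((27/24 + 74/(-47)) + 130)/(-154 + (8/(-10))*7) = ((27*(1/24) + 74*(-1/47)) + 130)/(-154 + (8*(-1/10))*7) = ((9/8 - 74/47) + 130)/(-154 - 4/5*7) = (-169/376 + 130)/(-154 - 28/5) = 48711/(376*(-798/5)) = (48711/376)*(-5/798) = -81185/100016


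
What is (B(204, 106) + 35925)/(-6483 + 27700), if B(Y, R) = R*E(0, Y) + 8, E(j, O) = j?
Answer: 35933/21217 ≈ 1.6936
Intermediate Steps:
B(Y, R) = 8 (B(Y, R) = R*0 + 8 = 0 + 8 = 8)
(B(204, 106) + 35925)/(-6483 + 27700) = (8 + 35925)/(-6483 + 27700) = 35933/21217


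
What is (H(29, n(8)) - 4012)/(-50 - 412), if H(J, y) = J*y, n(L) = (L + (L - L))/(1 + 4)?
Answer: 9914/1155 ≈ 8.5836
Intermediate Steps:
n(L) = L/5 (n(L) = (L + 0)/5 = L*(1/5) = L/5)
(H(29, n(8)) - 4012)/(-50 - 412) = (29*((1/5)*8) - 4012)/(-50 - 412) = (29*(8/5) - 4012)/(-462) = (232/5 - 4012)*(-1/462) = -19828/5*(-1/462) = 9914/1155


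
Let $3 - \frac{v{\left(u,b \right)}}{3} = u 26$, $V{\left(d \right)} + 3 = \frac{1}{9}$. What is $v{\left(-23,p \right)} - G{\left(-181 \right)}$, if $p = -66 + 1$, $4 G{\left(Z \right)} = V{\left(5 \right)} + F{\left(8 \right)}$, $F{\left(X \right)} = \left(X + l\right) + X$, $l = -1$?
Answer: $\frac{64799}{36} \approx 1800.0$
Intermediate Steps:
$V{\left(d \right)} = - \frac{26}{9}$ ($V{\left(d \right)} = -3 + \frac{1}{9} = - \frac{26}{9}$)
$F{\left(X \right)} = -1 + 2 X$ ($F{\left(X \right)} = \left(X - 1\right) + X = \left(-1 + X\right) + X = -1 + 2 X$)
$G{\left(Z \right)} = \frac{109}{36}$ ($G{\left(Z \right)} = \frac{- \frac{26}{9} + \left(-1 + 2 \cdot 8\right)}{4} = \frac{- \frac{26}{9} + \left(-1 + 16\right)}{4} = \frac{- \frac{26}{9} + 15}{4} = \frac{1}{4} \cdot \frac{109}{9} = \frac{109}{36}$)
$p = -65$
$v{\left(u,b \right)} = 9 - 78 u$ ($v{\left(u,b \right)} = 9 - 3 u 26 = 9 - 3 \cdot 26 u = 9 - 78 u$)
$v{\left(-23,p \right)} - G{\left(-181 \right)} = \left(9 - -1794\right) - \frac{109}{36} = \left(9 + 1794\right) - \frac{109}{36} = 1803 - \frac{109}{36} = \frac{64799}{36}$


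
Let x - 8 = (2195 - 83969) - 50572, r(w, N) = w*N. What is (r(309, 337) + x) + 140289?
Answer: 112084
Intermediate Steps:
r(w, N) = N*w
x = -132338 (x = 8 + ((2195 - 83969) - 50572) = 8 + (-81774 - 50572) = 8 - 132346 = -132338)
(r(309, 337) + x) + 140289 = (337*309 - 132338) + 140289 = (104133 - 132338) + 140289 = -28205 + 140289 = 112084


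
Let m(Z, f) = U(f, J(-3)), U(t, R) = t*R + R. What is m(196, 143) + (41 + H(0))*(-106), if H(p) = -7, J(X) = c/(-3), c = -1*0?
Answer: -3604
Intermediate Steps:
c = 0
J(X) = 0 (J(X) = 0/(-3) = 0*(-⅓) = 0)
U(t, R) = R + R*t (U(t, R) = R*t + R = R + R*t)
m(Z, f) = 0 (m(Z, f) = 0*(1 + f) = 0)
m(196, 143) + (41 + H(0))*(-106) = 0 + (41 - 7)*(-106) = 0 + 34*(-106) = 0 - 3604 = -3604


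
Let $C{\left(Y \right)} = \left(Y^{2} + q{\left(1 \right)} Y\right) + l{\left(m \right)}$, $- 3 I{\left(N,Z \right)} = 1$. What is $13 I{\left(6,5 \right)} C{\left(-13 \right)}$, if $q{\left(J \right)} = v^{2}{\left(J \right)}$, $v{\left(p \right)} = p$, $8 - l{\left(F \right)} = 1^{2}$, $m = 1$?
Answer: $- \frac{2119}{3} \approx -706.33$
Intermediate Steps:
$l{\left(F \right)} = 7$ ($l{\left(F \right)} = 8 - 1^{2} = 8 - 1 = 7$)
$I{\left(N,Z \right)} = - \frac{1}{3}$ ($I{\left(N,Z \right)} = \left(- \frac{1}{3}\right) 1 = - \frac{1}{3}$)
$q{\left(J \right)} = J^{2}$
$C{\left(Y \right)} = 7 + Y + Y^{2}$ ($C{\left(Y \right)} = \left(Y^{2} + 1^{2} Y\right) + 7 = \left(Y^{2} + 1 Y\right) + 7 = \left(Y^{2} + Y\right) + 7 = \left(Y + Y^{2}\right) + 7 = 7 + Y + Y^{2}$)
$13 I{\left(6,5 \right)} C{\left(-13 \right)} = 13 \left(- \frac{1}{3}\right) \left(7 - 13 + \left(-13\right)^{2}\right) = - \frac{13 \left(7 - 13 + 169\right)}{3} = \left(- \frac{13}{3}\right) 163 = - \frac{2119}{3}$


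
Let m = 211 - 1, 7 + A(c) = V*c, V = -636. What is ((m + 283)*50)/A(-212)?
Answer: 986/5393 ≈ 0.18283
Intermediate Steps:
A(c) = -7 - 636*c
m = 210
((m + 283)*50)/A(-212) = ((210 + 283)*50)/(-7 - 636*(-212)) = (493*50)/(-7 + 134832) = 24650/134825 = 24650*(1/134825) = 986/5393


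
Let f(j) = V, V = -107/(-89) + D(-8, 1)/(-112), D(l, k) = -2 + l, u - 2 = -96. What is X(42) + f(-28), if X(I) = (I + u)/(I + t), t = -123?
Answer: 780565/403704 ≈ 1.9335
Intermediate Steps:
u = -94 (u = 2 - 96 = -94)
X(I) = (-94 + I)/(-123 + I) (X(I) = (I - 94)/(I - 123) = (-94 + I)/(-123 + I))
V = 6437/4984 (V = -107/(-89) + (-2 - 8)/(-112) = -107*(-1/89) - 10*(-1/112) = 107/89 + 5/56 = 6437/4984 ≈ 1.2915)
f(j) = 6437/4984
X(42) + f(-28) = (-94 + 42)/(-123 + 42) + 6437/4984 = -52/(-81) + 6437/4984 = -1/81*(-52) + 6437/4984 = 52/81 + 6437/4984 = 780565/403704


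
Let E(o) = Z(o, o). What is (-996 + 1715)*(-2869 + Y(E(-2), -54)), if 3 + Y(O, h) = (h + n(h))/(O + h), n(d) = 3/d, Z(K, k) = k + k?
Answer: -2155127005/1044 ≈ -2.0643e+6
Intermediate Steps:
Z(K, k) = 2*k
E(o) = 2*o
Y(O, h) = -3 + (h + 3/h)/(O + h)
(-996 + 1715)*(-2869 + Y(E(-2), -54)) = (-996 + 1715)*(-2869 + (3 - 1*(-54)*(2*(-54) + 3*(2*(-2))))/((-54)*(2*(-2) - 54))) = 719*(-2869 - (3 - 1*(-54)*(-108 + 3*(-4)))/(54*(-4 - 54))) = 719*(-2869 - 1/54*(3 - 1*(-54)*(-108 - 12))/(-58)) = 719*(-2869 - 1/54*(-1/58)*(3 - 1*(-54)*(-120))) = 719*(-2869 - 1/54*(-1/58)*(3 - 6480)) = 719*(-2869 - 1/54*(-1/58)*(-6477)) = 719*(-2869 - 2159/1044) = 719*(-2997395/1044) = -2155127005/1044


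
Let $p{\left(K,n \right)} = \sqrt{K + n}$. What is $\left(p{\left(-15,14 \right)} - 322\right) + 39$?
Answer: $-283 + i \approx -283.0 + 1.0 i$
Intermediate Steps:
$\left(p{\left(-15,14 \right)} - 322\right) + 39 = \left(\sqrt{-15 + 14} - 322\right) + 39 = \left(\sqrt{-1} - 322\right) + 39 = \left(i - 322\right) + 39 = \left(-322 + i\right) + 39 = -283 + i$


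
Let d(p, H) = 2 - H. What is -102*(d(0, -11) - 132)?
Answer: 12138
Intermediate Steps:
-102*(d(0, -11) - 132) = -102*((2 - 1*(-11)) - 132) = -102*((2 + 11) - 132) = -102*(13 - 132) = -102*(-119) = 12138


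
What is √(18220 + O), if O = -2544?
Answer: 2*√3919 ≈ 125.20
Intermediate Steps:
√(18220 + O) = √(18220 - 2544) = √15676 = 2*√3919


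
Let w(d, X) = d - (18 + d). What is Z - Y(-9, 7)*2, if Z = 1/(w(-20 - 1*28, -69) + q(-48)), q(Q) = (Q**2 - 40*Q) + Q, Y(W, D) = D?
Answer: -58211/4158 ≈ -14.000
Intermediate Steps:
w(d, X) = -18 (w(d, X) = d + (-18 - d) = -18)
q(Q) = Q**2 - 39*Q
Z = 1/4158 (Z = 1/(-18 - 48*(-39 - 48)) = 1/(-18 - 48*(-87)) = 1/(-18 + 4176) = 1/4158 ≈ 0.00024050)
Z - Y(-9, 7)*2 = 1/4158 - 7*2 = 1/4158 - 1*14 = 1/4158 - 14 = -58211/4158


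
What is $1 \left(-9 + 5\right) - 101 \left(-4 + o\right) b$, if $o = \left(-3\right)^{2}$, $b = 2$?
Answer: $-1014$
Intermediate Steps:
$o = 9$
$1 \left(-9 + 5\right) - 101 \left(-4 + o\right) b = 1 \left(-9 + 5\right) - 101 \left(-4 + 9\right) 2 = 1 \left(-4\right) - 101 \cdot 5 \cdot 2 = -4 - 1010 = -1014$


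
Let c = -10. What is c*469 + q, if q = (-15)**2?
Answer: -4465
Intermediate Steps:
q = 225
c*469 + q = -10*469 + 225 = -4690 + 225 = -4465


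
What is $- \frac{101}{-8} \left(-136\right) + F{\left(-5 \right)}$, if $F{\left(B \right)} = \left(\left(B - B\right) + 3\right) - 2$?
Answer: $-1716$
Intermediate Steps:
$F{\left(B \right)} = 1$ ($F{\left(B \right)} = \left(0 + 3\right) - 2 = 3 - 2 = 1$)
$- \frac{101}{-8} \left(-136\right) + F{\left(-5 \right)} = - \frac{101}{-8} \left(-136\right) + 1 = \left(-101\right) \left(- \frac{1}{8}\right) \left(-136\right) + 1 = \frac{101}{8} \left(-136\right) + 1 = -1717 + 1 = -1716$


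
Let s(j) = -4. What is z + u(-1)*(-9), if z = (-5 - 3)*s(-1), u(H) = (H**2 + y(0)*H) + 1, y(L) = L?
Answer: 14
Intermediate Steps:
u(H) = 1 + H**2 (u(H) = (H**2 + 0*H) + 1 = (H**2 + 0) + 1 = H**2 + 1 = 1 + H**2)
z = 32 (z = (-5 - 3)*(-4) = -8*(-4) = 32)
z + u(-1)*(-9) = 32 + (1 + (-1)**2)*(-9) = 32 + (1 + 1)*(-9) = 32 + 2*(-9) = 32 - 18 = 14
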